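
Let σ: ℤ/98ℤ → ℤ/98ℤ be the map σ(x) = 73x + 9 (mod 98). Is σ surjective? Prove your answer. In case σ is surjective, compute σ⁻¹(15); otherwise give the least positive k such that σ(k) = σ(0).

86

Since gcd(73, 98) = 1, 73 is invertible modulo 98. Euclid's algorithm: 98 = 1·73 + 25, 73 = 2·25 + 23, 25 = 1·23 + 2, 23 = 11·2 + 1; back-substituting gives 1 = 47·73 − 35·98, so 73⁻¹ ≡ 47 (mod 98).
Then y ↦ 47(y − 9) is a two-sided inverse to σ, so every y ∈ ℤ/98ℤ has a preimage.
Hence σ is surjective.
Since σ is surjective, we find σ⁻¹(15): we need 73x ≡ 15 − 9 ≡ 6 (mod 98). Using 73⁻¹ = 47: x ≡ 47·6 = 282 = 2·98 + 86, so x = 86.
Check: σ(86) = 73·86 + 9 = 6287 = 64·98 + 15 ≡ 15 (mod 98).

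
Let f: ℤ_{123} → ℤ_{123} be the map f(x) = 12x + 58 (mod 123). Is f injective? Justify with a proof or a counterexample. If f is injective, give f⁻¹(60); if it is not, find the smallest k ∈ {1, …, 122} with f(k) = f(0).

41

Recall that f is injective if f(s) = f(t) implies s = t.
We have gcd(12, 123) = 3 > 1. Taking s = 0 and t = 41: f(0) = 58 and f(41) = 12·41 + 58 = 550 ≡ 58 (mod 123).
So f(0) = f(41) while 0 ≠ 41, so f is not injective.
Since f is not injective, we find the least positive k with f(k) = f(0): this means 12k ≡ 0 (mod 123), i.e. 123 ∣ 12k. Since gcd(12, 123) = 3, dividing through by 3 this holds exactly when 41 ∣ 4k, and as gcd(4, 41) = 1, exactly when 41 ∣ k.
The smallest positive such k is 41.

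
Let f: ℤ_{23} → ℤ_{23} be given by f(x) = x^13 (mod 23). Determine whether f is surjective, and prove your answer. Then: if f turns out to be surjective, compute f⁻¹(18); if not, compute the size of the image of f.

Since 23 is prime, the nonzero elements of ℤ_{23} form a cyclic group of order 22.
As gcd(13, 22) = 1, raising to the 13th power is a bijection on this group: if x_1^13 ≡ x_2^13 then (x_1x_2^{−1})^13 = 1, and the only element of order dividing gcd(13, 22) = 1 is 1, so x_1 = x_2.
With f(0) = 0 this makes f injective on all of ℤ_{23}, hence bijective (finite equal-size domain and codomain). In particular f is surjective.
Since f is surjective, we find the preimage of 18. The inverse of x ↦ x^13 on (ℤ_{23})^× is x ↦ x^17, because 13·17 = 221 = 10·22 + 1 ≡ 1 (mod 22) and x^{22} = 1 for x ≠ 0 (Fermat). So f⁻¹(18) = 18^17 mod 23.
Repeated squaring mod 23: 18^1 ≡ 18, 18^2 ≡ 18² = 324 ≡ 2, 18^4 ≡ 2² = 4, 18^8 ≡ 4² = 16, 18^16 ≡ 16² = 256 ≡ 3. Since 17 = 16 + 1, 18^17 ≡ 3·18: 3·18 = 54 ≡ 8. So 18^17 ≡ 8 (mod 23).
Hence f⁻¹(18) = 8.

8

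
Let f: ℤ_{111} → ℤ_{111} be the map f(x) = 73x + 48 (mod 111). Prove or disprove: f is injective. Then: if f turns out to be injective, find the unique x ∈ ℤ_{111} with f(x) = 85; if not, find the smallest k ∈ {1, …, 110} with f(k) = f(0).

37

Suppose f(s) = f(t) in ℤ_{111}. Then 73s + 48 ≡ 73t + 48 (mod 111), hence 73(s − t) ≡ 0 (mod 111).
Since gcd(73, 111) = 1, 73 is invertible modulo 111, so s − t ≡ 0 (mod 111), i.e. s = t.
Therefore f is injective.
We now compute 73⁻¹ mod 111 explicitly. Euclid's algorithm: 111 = 1·73 + 38, 73 = 1·38 + 35, 38 = 1·35 + 3, 35 = 11·3 + 2, 3 = 1·2 + 1; back-substituting gives 1 = 73·73 − 48·111, so 73⁻¹ ≡ 73 (mod 111).
Since f is injective, we compute f⁻¹(85): solve 73x + 48 ≡ 85 (mod 111), i.e. 73x ≡ 37 (mod 111).
Multiplying by 73⁻¹ = 73 gives x ≡ 73·37 = 2701 = 24·111 + 37 ≡ 37 (mod 111).
Check: f(37) = 73·37 + 48 = 2749 = 24·111 + 85 ≡ 85 (mod 111).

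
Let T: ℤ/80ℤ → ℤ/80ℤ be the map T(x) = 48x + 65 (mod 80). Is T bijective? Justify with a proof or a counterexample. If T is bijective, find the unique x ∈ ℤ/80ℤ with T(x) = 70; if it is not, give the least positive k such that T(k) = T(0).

By definition, injectivity means: for all s, t in the domain, T(s) = T(t) implies s = t.
We have gcd(48, 80) = 16 > 1. Taking s = 0 and t = 5: T(0) = 65 and T(5) = 48·5 + 65 = 305 ≡ 65 (mod 80).
So T(0) = T(5) while 0 ≠ 5, therefore T is not injective, hence not bijective.
Since T is not bijective, we find the least positive k with T(k) = T(0): this means 48k ≡ 0 (mod 80), i.e. 80 ∣ 48k. Since gcd(48, 80) = 16, dividing through by 16 this holds exactly when 5 ∣ 3k, and as gcd(3, 5) = 1, exactly when 5 ∣ k.
The smallest positive such k is 5.

5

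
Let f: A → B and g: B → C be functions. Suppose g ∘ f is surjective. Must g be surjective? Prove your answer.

Let c ∈ C. Since g ∘ f is surjective, some a ∈ A has g(f(a)) = c. Then b = f(a) ∈ B satisfies g(b) = c. So g is surjective.

surjective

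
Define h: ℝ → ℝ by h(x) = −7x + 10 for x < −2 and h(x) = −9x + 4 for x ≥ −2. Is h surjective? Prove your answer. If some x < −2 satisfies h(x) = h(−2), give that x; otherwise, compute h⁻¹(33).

Both pieces are strictly decreasing (slopes −7 and −9), so each is injective on its own interval.
The left piece maps (−∞, −2) onto (24, ∞); the right piece maps [−2, ∞) onto (−∞, 22].
The union (24, ∞) ∪ (−∞, 22] omits the interval between 24 and 22; in particular 24 has no preimage. So h is not surjective.
Because the two images are disjoint, no x < −2 has h(x) = h(−2), so we compute h⁻¹(33): 33 lies in (24, ∞), so solve −7x + 10 = 33: x = (33 − 10)/(−7) = −23/7.

-23/7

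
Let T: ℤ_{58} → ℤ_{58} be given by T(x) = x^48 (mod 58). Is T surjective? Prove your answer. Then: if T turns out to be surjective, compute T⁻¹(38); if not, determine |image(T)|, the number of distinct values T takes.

T(3): Repeated squaring mod 58: 3^1 ≡ 3, 3^2 ≡ 3² = 9, 3^4 ≡ 9² = 81 ≡ 23, 3^8 ≡ 23² = 529 ≡ 7, 3^16 ≡ 7² = 49, 3^32 ≡ 49² = 2401 ≡ 23. Since 48 = 32 + 16, 3^48 ≡ 23·49: 23·49 = 1127 ≡ 25. So 3^48 ≡ 25 (mod 58).
T(7): Repeated squaring mod 58: 7^1 ≡ 7, 7^2 ≡ 7² = 49, 7^4 ≡ 49² = 2401 ≡ 23, 7^8 ≡ 23² = 529 ≡ 7, 7^16 ≡ 7² = 49, 7^32 ≡ 49² = 2401 ≡ 23. Since 48 = 32 + 16, 7^48 ≡ 23·49: 23·49 = 1127 ≡ 25. So 7^48 ≡ 25 (mod 58).
So T(3) = T(7) = 25 while 3 ≠ 7, so T is not injective.
A non-injective map from the 58-element set ℤ_{58} to itself takes at most 57 distinct values, so it cannot be surjective. Hence T is not surjective.
Since T is not surjective, we determine |image(T)|. Computing x^48 mod 58 for each x (by repeated squaring, reducing mod 58 at every step), the values T(0), T(1), …, T(57) are: 0, 1, 52, 25, 36, 23, 24, 25, 16, 45, 36, 49, 30, 49, 24, 53, 20, 1, 20, 7, 16, 45, 54, 53, 52, 7, 54, 23, 30, 29, 30, 23, 54, 7, 52, 53, 54, 45, 16, 7, 20, 1, 20, 53, 24, 49, 30, 49, 36, 45, 16, 25, 24, 23, 36, 25, 52, 1.
The distinct values are {0, 1, 7, 16, 20, 23, 24, 25, 29, 30, 36, 45, 49, 52, 53, 54}; there are 16 of them.

16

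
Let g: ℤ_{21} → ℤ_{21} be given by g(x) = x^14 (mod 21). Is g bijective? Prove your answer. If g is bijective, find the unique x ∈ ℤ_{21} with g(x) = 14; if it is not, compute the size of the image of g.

8

g(2): Repeated squaring mod 21: 2^1 ≡ 2, 2^2 ≡ 2² = 4, 2^4 ≡ 4² = 16, 2^8 ≡ 16² = 256 ≡ 4. Since 14 = 8 + 4 + 2, 2^14 ≡ 4·16·4: 4·16 = 64 ≡ 1, then 1·4 = 4. So 2^14 ≡ 4 (mod 21).
g(5): Repeated squaring mod 21: 5^1 ≡ 5, 5^2 ≡ 5² = 25 ≡ 4, 5^4 ≡ 4² = 16, 5^8 ≡ 16² = 256 ≡ 4. Since 14 = 8 + 4 + 2, 5^14 ≡ 4·16·4: 4·16 = 64 ≡ 1, then 1·4 = 4. So 5^14 ≡ 4 (mod 21).
So g(2) = g(5) = 4 while 2 ≠ 5, thus g is not injective, hence not bijective.
Since g is not bijective, we determine |image(g)|. Computing x^14 mod 21 for each x (by repeated squaring, reducing mod 21 at every step), the values g(0), g(1), …, g(20) are: 0, 1, 4, 9, 16, 4, 15, 7, 1, 18, 16, 16, 18, 1, 7, 15, 4, 16, 9, 4, 1.
The distinct values are {0, 1, 4, 7, 9, 15, 16, 18}; there are 8 of them.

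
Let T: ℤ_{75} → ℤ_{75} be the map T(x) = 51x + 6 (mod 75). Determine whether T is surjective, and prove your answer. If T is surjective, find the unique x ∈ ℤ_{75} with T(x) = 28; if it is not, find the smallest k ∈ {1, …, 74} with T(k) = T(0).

By definition, surjectivity means every element of the codomain has a preimage under T.
Since gcd(51, 75) = 3, we have 51x ≡ 0 (mod 3) for all x, so T(x) ≡ 0 (mod 3).
But 1 ≢ 0 (mod 3), so 1 ∈ ℤ_{75} has no preimage. Hence T is not surjective.
Since T is not surjective, we find the least positive k with T(k) = T(0): this means 51k ≡ 0 (mod 75), i.e. 75 ∣ 51k. Since gcd(51, 75) = 3, dividing through by 3 this holds exactly when 25 ∣ 17k, and as gcd(17, 25) = 1, exactly when 25 ∣ k.
The smallest positive such k is 25.

25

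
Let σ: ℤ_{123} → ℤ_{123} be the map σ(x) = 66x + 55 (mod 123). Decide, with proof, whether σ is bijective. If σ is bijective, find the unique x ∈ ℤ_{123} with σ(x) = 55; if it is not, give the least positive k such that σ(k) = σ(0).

41

We have gcd(66, 123) = 3 > 1. Taking u = 0 and v = 41: σ(0) = 55 and σ(41) = 66·41 + 55 = 2761 ≡ 55 (mod 123).
So σ(0) = σ(41) while 0 ≠ 41, hence σ is not injective, hence not bijective.
Since σ is not bijective, we find the least positive k with σ(k) = σ(0): this means 66k ≡ 0 (mod 123), i.e. 123 ∣ 66k. Since gcd(66, 123) = 3, dividing through by 3 this holds exactly when 41 ∣ 22k, and as gcd(22, 41) = 1, exactly when 41 ∣ k.
The smallest positive such k is 41.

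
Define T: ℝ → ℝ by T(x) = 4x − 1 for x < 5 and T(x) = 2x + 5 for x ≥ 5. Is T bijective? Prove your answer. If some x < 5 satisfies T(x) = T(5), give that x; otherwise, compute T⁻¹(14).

Both pieces are strictly increasing (slopes 4 and 2), so each is injective on its own interval.
The left piece maps (−∞, 5) onto (−∞, 19); the right piece maps [5, ∞) onto [15, ∞).
These images overlap. In particular T(5) = 15 (right piece), and solving 4x − 1 = 15 on the left piece gives x = 4 < 5.
So T(4) = T(5) with 4 ≠ 5, and T is not injective, hence not bijective. This x = 4 is the requested value below 5.

4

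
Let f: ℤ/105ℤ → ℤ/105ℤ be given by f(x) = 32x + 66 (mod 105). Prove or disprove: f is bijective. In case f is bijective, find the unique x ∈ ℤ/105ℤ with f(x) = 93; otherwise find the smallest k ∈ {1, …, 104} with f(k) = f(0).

By definition, f is injective when f(s) = f(t) forces s = t.
Suppose f(s) = f(t) in ℤ/105ℤ. Then 32s + 66 ≡ 32t + 66 (mod 105), therefore 32(s − t) ≡ 0 (mod 105).
Since gcd(32, 105) = 1, 32 is invertible modulo 105, thus s − t ≡ 0 (mod 105), i.e. s = t.
We now compute 32⁻¹ mod 105 explicitly. Euclid's algorithm: 105 = 3·32 + 9, 32 = 3·9 + 5, 9 = 1·5 + 4, 5 = 1·4 + 1; back-substituting gives 1 = 23·32 − 7·105, so 32⁻¹ ≡ 23 (mod 105).
For any y ∈ ℤ/105ℤ, x = 23(y − 66) mod 105 satisfies f(x) = 32·23(y − 66) + 66 ≡ y (since 32·23 ≡ 1 mod 105). So every y has a preimage.
Hence f is bijective.
Since f is bijective, we compute f⁻¹(93): solve 32x + 66 ≡ 93 (mod 105), i.e. 32x ≡ 27 (mod 105).
Multiplying by 32⁻¹ = 23 gives x ≡ 23·27 = 621 = 5·105 + 96 ≡ 96 (mod 105).
Check: f(96) = 32·96 + 66 = 3138 = 29·105 + 93 ≡ 93 (mod 105).

96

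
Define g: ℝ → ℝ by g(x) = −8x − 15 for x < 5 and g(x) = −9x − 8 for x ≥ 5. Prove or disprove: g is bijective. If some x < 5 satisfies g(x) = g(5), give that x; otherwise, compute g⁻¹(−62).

Both pieces are strictly decreasing (slopes −8 and −9), so each is injective on its own interval.
The left piece maps (−∞, 5) onto (−55, ∞); the right piece maps [5, ∞) onto (−∞, −53].
These images overlap. In particular g(5) = −53 (right piece), and solving −8x − 15 = −53 on the left piece gives x = 19/4 < 5.
So g(19/4) = g(5) with 19/4 ≠ 5, and g is not injective, hence not bijective. This x = 19/4 is the requested value below 5.

19/4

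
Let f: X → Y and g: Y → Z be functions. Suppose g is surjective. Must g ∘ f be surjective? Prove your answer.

not surjective

No. Take X = {1}, Y = Z = {1, 2, 3, 4}, f(1) = 1, and g = identity (surjective).
Then (g ∘ f)(1) = 1, and 4 ∈ Z has no preimage under g ∘ f, so g ∘ f is not surjective.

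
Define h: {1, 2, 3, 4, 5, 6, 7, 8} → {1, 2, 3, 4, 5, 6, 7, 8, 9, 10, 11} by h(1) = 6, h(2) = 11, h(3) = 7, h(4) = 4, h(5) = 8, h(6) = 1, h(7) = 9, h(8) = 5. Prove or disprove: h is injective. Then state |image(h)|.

8

The values h(1), …, h(8) are 6, 11, 7, 4, 8, 1, 9, 5 — all distinct.
So h(x_1) = h(x_2) only when x_1 = x_2, and h is injective.
The image of h is {1, 4, 5, 6, 7, 8, 9, 11}, which has 8 elements.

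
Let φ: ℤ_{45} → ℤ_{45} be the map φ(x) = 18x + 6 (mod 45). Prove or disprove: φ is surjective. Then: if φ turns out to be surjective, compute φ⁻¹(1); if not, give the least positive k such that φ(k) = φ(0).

5

Since gcd(18, 45) = 9, we have 18x ≡ 0 (mod 9) for all x, so φ(x) ≡ 6 (mod 9).
But 0 ≢ 6 (mod 9), so 0 ∈ ℤ_{45} has no preimage. Hence φ is not surjective.
Since φ is not surjective, we find the least positive k with φ(k) = φ(0): this means 18k ≡ 0 (mod 45), i.e. 45 ∣ 18k. Since gcd(18, 45) = 9, dividing through by 9 this holds exactly when 5 ∣ 2k, and as gcd(2, 5) = 1, exactly when 5 ∣ k.
The smallest positive such k is 5.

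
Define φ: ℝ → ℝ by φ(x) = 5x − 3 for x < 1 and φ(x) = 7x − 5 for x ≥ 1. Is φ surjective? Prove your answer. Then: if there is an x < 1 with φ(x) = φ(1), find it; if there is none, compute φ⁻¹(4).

9/7

Both pieces are strictly increasing (slopes 5 and 7), so each is injective on its own interval.
The left piece maps (−∞, 1) onto (−∞, 2); the right piece maps [1, ∞) onto [2, ∞).
These images together cover ℝ, so φ is surjective.
Because the two images are disjoint, no x < 1 has φ(x) = φ(1), so we compute φ⁻¹(4): 4 lies in [2, ∞), so solve 7x − 5 = 4: x = (4 + 5)/7 = 9/7.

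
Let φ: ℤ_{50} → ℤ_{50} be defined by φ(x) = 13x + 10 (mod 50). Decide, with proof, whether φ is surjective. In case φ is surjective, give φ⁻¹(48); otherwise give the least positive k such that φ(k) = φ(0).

Since gcd(13, 50) = 1, 13 is invertible modulo 50. Euclid's algorithm: 50 = 3·13 + 11, 13 = 1·11 + 2, 11 = 5·2 + 1; back-substituting gives 1 = 27·13 − 7·50, so 13⁻¹ ≡ 27 (mod 50).
For any y ∈ ℤ_{50}, x = 27(y − 10) mod 50 satisfies φ(x) = 13·27(y − 10) + 10 ≡ y (since 13·27 ≡ 1 mod 50). So every y has a preimage.
So φ is surjective.
Since φ is surjective, we compute φ⁻¹(48): solve 13x + 10 ≡ 48 (mod 50), i.e. 13x ≡ 38 (mod 50).
Multiplying by 13⁻¹ = 27 gives x ≡ 27·38 = 1026 = 20·50 + 26 ≡ 26 (mod 50).
Check: φ(26) = 13·26 + 10 = 348 = 6·50 + 48 ≡ 48 (mod 50).

26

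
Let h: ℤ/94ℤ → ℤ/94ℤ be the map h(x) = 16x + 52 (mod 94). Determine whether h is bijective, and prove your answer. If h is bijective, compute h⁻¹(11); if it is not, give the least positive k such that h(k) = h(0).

47

By definition, injectivity means: for all s, t in the domain, h(s) = h(t) implies s = t.
We have gcd(16, 94) = 2 > 1. Taking s = 0 and t = 47: h(0) = 52 and h(47) = 16·47 + 52 = 804 ≡ 52 (mod 94).
So h(0) = h(47) while 0 ≠ 47, so h is not injective, hence not bijective.
Since h is not bijective, we find the least positive k with h(k) = h(0): this means 16k ≡ 0 (mod 94), i.e. 94 ∣ 16k. Since gcd(16, 94) = 2, dividing through by 2 this holds exactly when 47 ∣ 8k, and as gcd(8, 47) = 1, exactly when 47 ∣ k.
The smallest positive such k is 47.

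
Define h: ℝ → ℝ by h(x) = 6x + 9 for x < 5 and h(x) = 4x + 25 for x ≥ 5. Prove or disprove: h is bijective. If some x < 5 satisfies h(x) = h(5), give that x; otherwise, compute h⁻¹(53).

Both pieces are strictly increasing (slopes 6 and 4), so each is injective on its own interval.
The left piece maps (−∞, 5) onto (−∞, 39); the right piece maps [5, ∞) onto [45, ∞).
The images leave a gap (39 has no preimage), so h is not surjective, hence not bijective.
Because the two images are disjoint, no x < 5 has h(x) = h(5), so we compute h⁻¹(53): 53 lies in [45, ∞), so solve 4x + 25 = 53: x = (53 − 25)/4 = 7.

7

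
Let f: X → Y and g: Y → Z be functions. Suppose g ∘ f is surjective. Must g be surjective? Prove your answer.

surjective

Let c ∈ Z. Since g ∘ f is surjective, some a ∈ X has g(f(a)) = c. Then b = f(a) ∈ Y satisfies g(b) = c. So g is surjective.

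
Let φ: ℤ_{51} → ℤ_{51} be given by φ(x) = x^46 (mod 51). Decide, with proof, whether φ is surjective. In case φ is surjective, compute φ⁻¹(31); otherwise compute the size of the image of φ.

18

φ(7): Repeated squaring mod 51: 7^1 ≡ 7, 7^2 ≡ 7² = 49, 7^4 ≡ 49² = 2401 ≡ 4, 7^8 ≡ 4² = 16, 7^16 ≡ 16² = 256 ≡ 1, 7^32 ≡ 1² = 1. Since 46 = 32 + 8 + 4 + 2, 7^46 ≡ 1·16·4·49: 1·16 = 16, then 16·4 = 64 ≡ 13, then 13·49 = 637 ≡ 25. So 7^46 ≡ 25 (mod 51).
φ(10): Repeated squaring mod 51: 10^1 ≡ 10, 10^2 ≡ 10² = 100 ≡ 49, 10^4 ≡ 49² = 2401 ≡ 4, 10^8 ≡ 4² = 16, 10^16 ≡ 16² = 256 ≡ 1, 10^32 ≡ 1² = 1. Since 46 = 32 + 8 + 4 + 2, 10^46 ≡ 1·16·4·49: 1·16 = 16, then 16·4 = 64 ≡ 13, then 13·49 = 637 ≡ 25. So 10^46 ≡ 25 (mod 51).
So φ(7) = φ(10) = 25 while 7 ≠ 10, hence φ is not injective.
A non-injective map from the 51-element set ℤ_{51} to itself takes at most 50 distinct values, so it cannot be surjective. Therefore φ is not surjective.
Since φ is not surjective, we determine |image(φ)|. Computing x^46 mod 51 for each x (by repeated squaring, reducing mod 51 at every step), the values φ(0), φ(1), …, φ(50) are: 0, 1, 13, 36, 16, 49, 9, 25, 4, 21, 25, 43, 15, 16, 19, 30, 1, 34, 18, 13, 19, 33, 49, 43, 42, 4, 4, 42, 43, 49, 33, 19, 13, 18, 34, 1, 30, 19, 16, 15, 43, 25, 21, 4, 25, 9, 49, 16, 36, 13, 1.
The distinct values are {0, 1, 4, 9, 13, 15, 16, 18, 19, 21, 25, 30, 33, 34, 36, 42, 43, 49}; there are 18 of them.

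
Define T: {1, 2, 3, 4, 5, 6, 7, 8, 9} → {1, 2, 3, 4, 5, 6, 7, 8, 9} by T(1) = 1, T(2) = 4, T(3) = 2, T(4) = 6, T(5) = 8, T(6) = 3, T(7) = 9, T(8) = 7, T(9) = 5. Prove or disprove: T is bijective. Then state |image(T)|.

9

The values 1, 4, 2, 6, 8, 3, 9, 7, 5 are a permutation of {1, 2, 3, 4, 5, 6, 7, 8, 9}: each element appears exactly once.
So T is injective and surjective, hence bijective.
The image of T is {1, 2, 3, 4, 5, 6, 7, 8, 9}, which has 9 elements.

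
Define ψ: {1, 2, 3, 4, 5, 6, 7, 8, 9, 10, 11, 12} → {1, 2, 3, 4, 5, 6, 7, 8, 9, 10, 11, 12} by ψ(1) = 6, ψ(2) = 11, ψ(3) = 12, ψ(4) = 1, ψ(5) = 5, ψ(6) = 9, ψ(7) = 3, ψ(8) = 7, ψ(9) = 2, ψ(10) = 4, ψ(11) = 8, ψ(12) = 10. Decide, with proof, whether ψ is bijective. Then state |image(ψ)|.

12

The values 6, 11, 12, 1, 5, 9, 3, 7, 2, 4, 8, 10 are a permutation of {1, 2, 3, 4, 5, 6, 7, 8, 9, 10, 11, 12}: each element appears exactly once.
So ψ is injective and surjective, hence bijective.
The image of ψ is {1, 2, 3, 4, 5, 6, 7, 8, 9, 10, 11, 12}, which has 12 elements.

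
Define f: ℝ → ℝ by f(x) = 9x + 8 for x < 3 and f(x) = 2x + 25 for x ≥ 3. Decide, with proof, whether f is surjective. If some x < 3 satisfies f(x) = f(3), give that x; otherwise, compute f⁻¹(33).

Both pieces are strictly increasing (slopes 9 and 2), so each is injective on its own interval.
The left piece maps (−∞, 3) onto (−∞, 35); the right piece maps [3, ∞) onto [31, ∞).
The union (−∞, 35) ∪ [31, ∞) covers ℝ, so f is surjective.
For the follow-up: the images overlap, so an x < 3 with f(x) = f(3) exists. f(3) = 31; solving 9x + 8 = 31 for x < 3 gives x = (31 − 8)/9 = 23/9.

23/9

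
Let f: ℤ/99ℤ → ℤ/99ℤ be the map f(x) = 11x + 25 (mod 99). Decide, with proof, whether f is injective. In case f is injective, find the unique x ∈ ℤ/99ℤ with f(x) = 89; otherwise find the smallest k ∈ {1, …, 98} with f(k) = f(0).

9

Recall that f is injective when f(x_1) = f(x_2) forces x_1 = x_2.
We have gcd(11, 99) = 11 > 1. Taking x_1 = 0 and x_2 = 9: f(0) = 25 and f(9) = 11·9 + 25 = 124 ≡ 25 (mod 99).
So f(0) = f(9) while 0 ≠ 9, thus f is not injective.
Since f is not injective, we find the least positive k with f(k) = f(0): this means 11k ≡ 0 (mod 99), i.e. 99 ∣ 11k. Since gcd(11, 99) = 11, dividing through by 11 this holds exactly when 9 ∣ k.
The smallest positive such k is 9.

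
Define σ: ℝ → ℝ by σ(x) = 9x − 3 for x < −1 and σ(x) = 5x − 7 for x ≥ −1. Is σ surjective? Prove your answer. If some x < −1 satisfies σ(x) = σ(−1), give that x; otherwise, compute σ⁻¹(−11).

Both pieces are strictly increasing (slopes 9 and 5), so each is injective on its own interval.
The left piece maps (−∞, −1) onto (−∞, −12); the right piece maps [−1, ∞) onto [−12, ∞).
These images together cover ℝ, so σ is surjective.
Because the two images are disjoint, no x < −1 has σ(x) = σ(−1), so we compute σ⁻¹(−11): −11 lies in [−12, ∞), so solve 5x − 7 = −11: x = (−11 + 7)/5 = −4/5.

-4/5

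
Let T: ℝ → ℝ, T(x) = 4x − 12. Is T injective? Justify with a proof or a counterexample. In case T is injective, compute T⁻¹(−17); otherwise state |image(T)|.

Suppose T(a) = T(b). Then 4a − 12 = 4b − 12, so 4a = 4b, thus a = b.
Therefore T is injective.
Since T is injective, we compute T⁻¹(−17) = (−17 + 12)/4 = −5/4.

-5/4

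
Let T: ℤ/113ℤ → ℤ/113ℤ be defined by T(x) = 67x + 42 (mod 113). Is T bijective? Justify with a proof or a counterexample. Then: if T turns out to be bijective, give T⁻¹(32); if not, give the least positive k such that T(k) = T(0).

Recall: injectivity means: for all x_1, x_2 in the domain, T(x_1) = T(x_2) implies x_1 = x_2.
Suppose T(x_1) = T(x_2) in ℤ/113ℤ. Then 67x_1 + 42 ≡ 67x_2 + 42 (mod 113), thus 67(x_1 − x_2) ≡ 0 (mod 113).
Since gcd(67, 113) = 1, 67 is invertible modulo 113, hence x_1 − x_2 ≡ 0 (mod 113), i.e. x_1 = x_2.
We now compute 67⁻¹ mod 113 explicitly. Euclid's algorithm: 113 = 1·67 + 46, 67 = 1·46 + 21, 46 = 2·21 + 4, 21 = 5·4 + 1; back-substituting gives 1 = 27·67 − 16·113, so 67⁻¹ ≡ 27 (mod 113).
Then y ↦ 27(y − 42) is a two-sided inverse to T, so every y ∈ ℤ/113ℤ has a preimage.
Hence T is bijective.
Since T is bijective, we find T⁻¹(32): we need 67x ≡ 32 − 42 ≡ 103 (mod 113). Using 67⁻¹ = 27: x ≡ 27·103 = 2781 = 24·113 + 69, so x = 69.
Check: T(69) = 67·69 + 42 = 4665 = 41·113 + 32 ≡ 32 (mod 113).

69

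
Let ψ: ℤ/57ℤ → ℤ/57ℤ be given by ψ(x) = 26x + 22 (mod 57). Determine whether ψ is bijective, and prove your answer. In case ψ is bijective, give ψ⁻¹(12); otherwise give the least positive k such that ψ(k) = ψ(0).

Suppose ψ(u) = ψ(v) in ℤ/57ℤ. Then 26u + 22 ≡ 26v + 22 (mod 57), therefore 26(u − v) ≡ 0 (mod 57).
Since gcd(26, 57) = 1, 26 is invertible modulo 57, hence u − v ≡ 0 (mod 57), i.e. u = v.
We now compute 26⁻¹ mod 57 explicitly. Euclid's algorithm: 57 = 2·26 + 5, 26 = 5·5 + 1; back-substituting gives 1 = 11·26 − 5·57, so 26⁻¹ ≡ 11 (mod 57).
Then y ↦ 11(y − 22) is a two-sided inverse to ψ, so every y ∈ ℤ/57ℤ has a preimage.
Thus ψ is bijective.
Since ψ is bijective, we compute ψ⁻¹(12): solve 26x + 22 ≡ 12 (mod 57), i.e. 26x ≡ 47 (mod 57).
Multiplying by 26⁻¹ = 11 gives x ≡ 11·47 = 517 = 9·57 + 4 ≡ 4 (mod 57).
Check: ψ(4) = 26·4 + 22 = 126 = 2·57 + 12 ≡ 12 (mod 57).

4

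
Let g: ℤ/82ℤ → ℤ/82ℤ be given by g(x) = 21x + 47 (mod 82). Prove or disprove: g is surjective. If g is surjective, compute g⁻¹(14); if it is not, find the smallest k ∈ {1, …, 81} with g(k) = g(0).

Since gcd(21, 82) = 1, 21 is invertible modulo 82. Euclid's algorithm: 82 = 3·21 + 19, 21 = 1·19 + 2, 19 = 9·2 + 1; back-substituting gives 1 = 43·21 − 11·82, so 21⁻¹ ≡ 43 (mod 82).
For any y ∈ ℤ/82ℤ, x = 43(y − 47) mod 82 satisfies g(x) = 21·43(y − 47) + 47 ≡ y (since 21·43 ≡ 1 mod 82). So every y has a preimage.
Hence g is surjective.
Since g is surjective, we compute g⁻¹(14): solve 21x + 47 ≡ 14 (mod 82), i.e. 21x ≡ 49 (mod 82).
Multiplying by 21⁻¹ = 43 gives x ≡ 43·49 = 2107 = 25·82 + 57 ≡ 57 (mod 82).
Check: g(57) = 21·57 + 47 = 1244 = 15·82 + 14 ≡ 14 (mod 82).

57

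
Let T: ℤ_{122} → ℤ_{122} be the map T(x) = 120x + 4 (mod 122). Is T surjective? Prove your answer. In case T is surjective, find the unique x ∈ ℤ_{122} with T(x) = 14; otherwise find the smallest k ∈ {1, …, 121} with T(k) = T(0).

61

Since gcd(120, 122) = 2, we have 120x ≡ 0 (mod 2) for all x, so T(x) ≡ 0 (mod 2).
But 1 ≢ 0 (mod 2), so 1 ∈ ℤ_{122} has no preimage. Therefore T is not surjective.
Since T is not surjective, we find the least positive k with T(k) = T(0): this means 120k ≡ 0 (mod 122), i.e. 122 ∣ 120k. Since gcd(120, 122) = 2, dividing through by 2 this holds exactly when 61 ∣ 60k, and as gcd(60, 61) = 1, exactly when 61 ∣ k.
The smallest positive such k is 61.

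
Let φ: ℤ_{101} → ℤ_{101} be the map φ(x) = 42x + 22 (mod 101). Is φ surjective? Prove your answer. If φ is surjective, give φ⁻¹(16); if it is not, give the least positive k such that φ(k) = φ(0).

72

Since gcd(42, 101) = 1, 42 is invertible modulo 101. Euclid's algorithm: 101 = 2·42 + 17, 42 = 2·17 + 8, 17 = 2·8 + 1; back-substituting gives 1 = 89·42 − 37·101, so 42⁻¹ ≡ 89 (mod 101).
Then y ↦ 89(y − 22) is a two-sided inverse to φ, so every y ∈ ℤ_{101} has a preimage.
Therefore φ is surjective.
Since φ is surjective, we find φ⁻¹(16): we need 42x ≡ 16 − 22 ≡ 95 (mod 101). Using 42⁻¹ = 89: x ≡ 89·95 = 8455 = 83·101 + 72, so x = 72.
Check: φ(72) = 42·72 + 22 = 3046 = 30·101 + 16 ≡ 16 (mod 101).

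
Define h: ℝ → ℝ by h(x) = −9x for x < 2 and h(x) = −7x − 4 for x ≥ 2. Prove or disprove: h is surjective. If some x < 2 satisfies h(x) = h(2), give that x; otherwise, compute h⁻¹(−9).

Both pieces are strictly decreasing (slopes −9 and −7), so each is injective on its own interval.
The left piece maps (−∞, 2) onto (−18, ∞); the right piece maps [2, ∞) onto (−∞, −18].
These images together cover ℝ, so h is surjective.
Because the two images are disjoint, no x < 2 has h(x) = h(2), so we compute h⁻¹(−9): −9 lies in (−18, ∞), so solve −9x = −9: x = (−9 − 0)/(−9) = 1.

1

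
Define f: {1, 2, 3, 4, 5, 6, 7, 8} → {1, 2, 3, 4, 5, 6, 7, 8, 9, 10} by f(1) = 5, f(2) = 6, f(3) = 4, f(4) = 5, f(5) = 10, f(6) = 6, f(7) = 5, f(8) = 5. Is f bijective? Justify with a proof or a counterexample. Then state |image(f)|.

f(1) = 5 = f(4) with 1 ≠ 4, so f is not injective, hence not bijective.
The image of f is {4, 5, 6, 10}, which has 4 elements.

4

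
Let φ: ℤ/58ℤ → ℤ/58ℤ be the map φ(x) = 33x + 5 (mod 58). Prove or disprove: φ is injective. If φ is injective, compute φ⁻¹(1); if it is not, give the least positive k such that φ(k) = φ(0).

Suppose φ(u) = φ(v) in ℤ/58ℤ. Then 33u + 5 ≡ 33v + 5 (mod 58), so 33(u − v) ≡ 0 (mod 58).
Since gcd(33, 58) = 1, 33 is invertible modulo 58, hence u − v ≡ 0 (mod 58), i.e. u = v.
Thus φ is injective.
We now compute 33⁻¹ mod 58 explicitly. Euclid's algorithm: 58 = 1·33 + 25, 33 = 1·25 + 8, 25 = 3·8 + 1; back-substituting gives 1 = 51·33 − 29·58, so 33⁻¹ ≡ 51 (mod 58).
Since φ is injective, we compute φ⁻¹(1): solve 33x + 5 ≡ 1 (mod 58), i.e. 33x ≡ 54 (mod 58).
Multiplying by 33⁻¹ = 51 gives x ≡ 51·54 = 2754 = 47·58 + 28 ≡ 28 (mod 58).
Check: φ(28) = 33·28 + 5 = 929 = 16·58 + 1 ≡ 1 (mod 58).

28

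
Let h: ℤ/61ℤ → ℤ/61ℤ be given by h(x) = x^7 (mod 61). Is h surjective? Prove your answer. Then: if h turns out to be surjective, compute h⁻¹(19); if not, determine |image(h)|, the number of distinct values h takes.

49

Since 61 is prime, the nonzero elements of ℤ/61ℤ form a cyclic group of order 60.
As gcd(7, 60) = 1, raising to the 7th power is a bijection on this group: if s^7 ≡ t^7 then (st^{−1})^7 = 1, and the only element of order dividing gcd(7, 60) = 1 is 1, so s = t.
With h(0) = 0 this makes h injective on all of ℤ/61ℤ, hence bijective (finite equal-size domain and codomain). In particular h is surjective.
Since h is surjective, we find the preimage of 19. The inverse of x ↦ x^7 on (ℤ/61ℤ)^× is x ↦ x^43, because 7·43 = 301 = 5·60 + 1 ≡ 1 (mod 60) and x^{60} = 1 for x ≠ 0 (Fermat). So h⁻¹(19) = 19^43 mod 61.
Repeated squaring mod 61: 19^1 ≡ 19, 19^2 ≡ 19² = 361 ≡ 56, 19^4 ≡ 56² = 3136 ≡ 25, 19^8 ≡ 25² = 625 ≡ 15, 19^16 ≡ 15² = 225 ≡ 42, 19^32 ≡ 42² = 1764 ≡ 56. Since 43 = 32 + 8 + 2 + 1, 19^43 ≡ 56·15·56·19: 56·15 = 840 ≡ 47, then 47·56 = 2632 ≡ 9, then 9·19 = 171 ≡ 49. So 19^43 ≡ 49 (mod 61).
Hence h⁻¹(19) = 49.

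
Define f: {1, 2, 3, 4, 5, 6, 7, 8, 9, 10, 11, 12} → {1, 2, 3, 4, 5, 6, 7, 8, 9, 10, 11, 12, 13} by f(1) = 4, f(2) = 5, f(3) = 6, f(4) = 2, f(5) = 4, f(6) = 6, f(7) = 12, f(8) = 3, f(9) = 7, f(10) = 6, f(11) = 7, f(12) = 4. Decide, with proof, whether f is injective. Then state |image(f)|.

f(1) = 4 = f(5) with 1 ≠ 5, so f is not injective.
The image of f is {2, 3, 4, 5, 6, 7, 12}, which has 7 elements.

7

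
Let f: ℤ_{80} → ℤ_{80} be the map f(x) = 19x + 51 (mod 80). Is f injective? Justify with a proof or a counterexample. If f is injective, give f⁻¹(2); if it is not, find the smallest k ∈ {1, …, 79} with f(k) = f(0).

69

If f(x_1) = f(x_2), then 19x_1 ≡ 19x_2 (mod 80). Because gcd(19, 80) = 1, we may cancel 19 to get x_1 ≡ x_2 (mod 80).
So f is injective.
We now compute 19⁻¹ mod 80 explicitly. Euclid's algorithm: 80 = 4·19 + 4, 19 = 4·4 + 3, 4 = 1·3 + 1; back-substituting gives 1 = 59·19 − 14·80, so 19⁻¹ ≡ 59 (mod 80).
Since f is injective, we find f⁻¹(2): we need 19x ≡ 2 − 51 ≡ 31 (mod 80). Using 19⁻¹ = 59: x ≡ 59·31 = 1829 = 22·80 + 69, so x = 69.
Check: f(69) = 19·69 + 51 = 1362 = 17·80 + 2 ≡ 2 (mod 80).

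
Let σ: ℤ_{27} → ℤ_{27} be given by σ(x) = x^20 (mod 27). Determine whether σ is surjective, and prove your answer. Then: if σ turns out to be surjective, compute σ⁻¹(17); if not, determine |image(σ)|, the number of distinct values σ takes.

10

σ(0) = 0^20 = 0.
σ(3): Repeated squaring mod 27: 3^1 ≡ 3, 3^2 ≡ 3² = 9, 3^4 ≡ 9² = 81 ≡ 0, 3^8 ≡ 0² = 0, 3^16 ≡ 0² = 0. Since 20 = 16 + 4, 3^20 ≡ 0·0: 0·0 = 0. So 3^20 ≡ 0 (mod 27).
So σ(0) = σ(3) = 0 while 0 ≠ 3, thus σ is not injective.
A non-injective map from the 27-element set ℤ_{27} to itself takes at most 26 distinct values, so it cannot be surjective. So σ is not surjective.
Since σ is not surjective, we determine |image(σ)|. Computing x^20 mod 27 for each x (by repeated squaring, reducing mod 27 at every step), the values σ(0), σ(1), …, σ(26) are: 0, 1, 4, 0, 16, 25, 0, 22, 10, 0, 19, 13, 0, 7, 7, 0, 13, 19, 0, 10, 22, 0, 25, 16, 0, 4, 1.
The distinct values are {0, 1, 4, 7, 10, 13, 16, 19, 22, 25}; there are 10 of them.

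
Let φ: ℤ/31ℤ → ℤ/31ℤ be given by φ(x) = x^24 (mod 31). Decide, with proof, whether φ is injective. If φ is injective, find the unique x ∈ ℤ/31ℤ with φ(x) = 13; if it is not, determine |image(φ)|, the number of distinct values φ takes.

φ(1) = 1^24 = 1.
φ(5): Repeated squaring mod 31: 5^1 ≡ 5, 5^2 ≡ 5² = 25, 5^4 ≡ 25² = 625 ≡ 5, 5^8 ≡ 5² = 25, 5^16 ≡ 25² = 625 ≡ 5. Since 24 = 16 + 8, 5^24 ≡ 5·25: 5·25 = 125 ≡ 1. So 5^24 ≡ 1 (mod 31).
So φ(1) = φ(5) = 1 while 1 ≠ 5, hence φ is not injective.
Since φ is not injective, we determine |image(φ)|. Computing x^24 mod 31 for each x (by repeated squaring, reducing mod 31 at every step), the values φ(0), φ(1), …, φ(30) are: 0, 1, 16, 2, 8, 1, 1, 8, 4, 4, 16, 8, 16, 2, 4, 2, 2, 4, 2, 16, 8, 16, 4, 4, 8, 1, 1, 8, 2, 16, 1.
The distinct values are {0, 1, 2, 4, 8, 16}; there are 6 of them.

6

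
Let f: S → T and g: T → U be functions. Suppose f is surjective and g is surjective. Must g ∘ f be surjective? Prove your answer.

Let c ∈ U. Since g is surjective, there is b ∈ T with g(b) = c. Since f is surjective, there is a ∈ S with f(a) = b.
Then (g ∘ f)(a) = g(b) = c. Thus g ∘ f is surjective.

surjective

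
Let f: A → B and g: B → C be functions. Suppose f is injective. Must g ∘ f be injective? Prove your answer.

not injective

No. Take A = B = C = {0, 1}, f = identity (injective), and g(x) = 0 for every x.
Then (g ∘ f)(0) = 0 = (g ∘ f)(1) with 0 ≠ 1, so g ∘ f is not injective.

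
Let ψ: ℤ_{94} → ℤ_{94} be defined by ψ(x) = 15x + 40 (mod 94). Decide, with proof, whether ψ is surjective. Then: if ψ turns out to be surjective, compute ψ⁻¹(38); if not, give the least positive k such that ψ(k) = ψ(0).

Since gcd(15, 94) = 1, 15 is invertible modulo 94. Euclid's algorithm: 94 = 6·15 + 4, 15 = 3·4 + 3, 4 = 1·3 + 1; back-substituting gives 1 = 69·15 − 11·94, so 15⁻¹ ≡ 69 (mod 94).
Then y ↦ 69(y − 40) is a two-sided inverse to ψ, so every y ∈ ℤ_{94} has a preimage.
Thus ψ is surjective.
Since ψ is surjective, we find ψ⁻¹(38): we need 15x ≡ 38 − 40 ≡ 92 (mod 94). Using 15⁻¹ = 69: x ≡ 69·92 = 6348 = 67·94 + 50, so x = 50.
Check: ψ(50) = 15·50 + 40 = 790 = 8·94 + 38 ≡ 38 (mod 94).

50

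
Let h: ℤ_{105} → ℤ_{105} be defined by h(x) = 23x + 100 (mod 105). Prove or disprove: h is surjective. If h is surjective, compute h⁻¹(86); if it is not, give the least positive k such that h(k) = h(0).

Recall: h is surjective if every y in the codomain equals h(x) for some x in the domain.
Since gcd(23, 105) = 1, 23 is invertible modulo 105. Euclid's algorithm: 105 = 4·23 + 13, 23 = 1·13 + 10, 13 = 1·10 + 3, 10 = 3·3 + 1; back-substituting gives 1 = 32·23 − 7·105, so 23⁻¹ ≡ 32 (mod 105).
For any y ∈ ℤ_{105}, x = 32(y − 100) mod 105 satisfies h(x) = 23·32(y − 100) + 100 ≡ y (since 23·32 ≡ 1 mod 105). So every y has a preimage.
Thus h is surjective.
Since h is surjective, we find h⁻¹(86): we need 23x ≡ 86 − 100 ≡ 91 (mod 105). Using 23⁻¹ = 32: x ≡ 32·91 = 2912 = 27·105 + 77, so x = 77.
Check: h(77) = 23·77 + 100 = 1871 = 17·105 + 86 ≡ 86 (mod 105).

77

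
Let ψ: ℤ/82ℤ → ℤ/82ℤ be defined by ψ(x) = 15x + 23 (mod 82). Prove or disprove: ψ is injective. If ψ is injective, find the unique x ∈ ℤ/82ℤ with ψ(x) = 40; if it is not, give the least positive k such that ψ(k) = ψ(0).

23

Recall: ψ is injective when ψ(x_1) = ψ(x_2) forces x_1 = x_2.
If ψ(x_1) = ψ(x_2), then 15x_1 ≡ 15x_2 (mod 82). Because gcd(15, 82) = 1, we may cancel 15 to get x_1 ≡ x_2 (mod 82).
Hence ψ is injective.
We now compute 15⁻¹ mod 82 explicitly. Euclid's algorithm: 82 = 5·15 + 7, 15 = 2·7 + 1; back-substituting gives 1 = 11·15 − 2·82, so 15⁻¹ ≡ 11 (mod 82).
Since ψ is injective, we find ψ⁻¹(40): we need 15x ≡ 40 − 23 ≡ 17 (mod 82). Using 15⁻¹ = 11: x ≡ 11·17 = 187 = 2·82 + 23, so x = 23.
Check: ψ(23) = 15·23 + 23 = 368 = 4·82 + 40 ≡ 40 (mod 82).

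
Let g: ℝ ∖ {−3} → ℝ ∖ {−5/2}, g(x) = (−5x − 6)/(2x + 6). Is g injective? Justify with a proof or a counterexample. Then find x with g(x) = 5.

Suppose g(s) = g(t). Cross-multiplying: (−5s − 6)(2t + 6) = (−5t − 6)(2s + 6).
Expanding both sides and cancelling the symmetric terms leaves −18·(s − t) = 0. Since −18 ≠ 0, s = t. Hence g is injective.
Solving g(x) = 5: cross-multiplying gives −5x − 6 = 5(2x + 6), which rearranges to −15x = 36, so x = −12/5.

-12/5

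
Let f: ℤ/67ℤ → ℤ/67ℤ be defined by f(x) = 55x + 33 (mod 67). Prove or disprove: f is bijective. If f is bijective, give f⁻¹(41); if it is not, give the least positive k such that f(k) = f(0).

44

Suppose f(x_1) = f(x_2) in ℤ/67ℤ. Then 55x_1 + 33 ≡ 55x_2 + 33 (mod 67), therefore 55(x_1 − x_2) ≡ 0 (mod 67).
Since gcd(55, 67) = 1, 55 is invertible modulo 67, hence x_1 − x_2 ≡ 0 (mod 67), i.e. x_1 = x_2.
We now compute 55⁻¹ mod 67 explicitly. Euclid's algorithm: 67 = 1·55 + 12, 55 = 4·12 + 7, 12 = 1·7 + 5, 7 = 1·5 + 2, 5 = 2·2 + 1; back-substituting gives 1 = 39·55 − 32·67, so 55⁻¹ ≡ 39 (mod 67).
Then y ↦ 39(y − 33) is a two-sided inverse to f, so every y ∈ ℤ/67ℤ has a preimage.
So f is bijective.
Since f is bijective, we compute f⁻¹(41): solve 55x + 33 ≡ 41 (mod 67), i.e. 55x ≡ 8 (mod 67).
Multiplying by 55⁻¹ = 39 gives x ≡ 39·8 = 312 = 4·67 + 44 ≡ 44 (mod 67).
Check: f(44) = 55·44 + 33 = 2453 = 36·67 + 41 ≡ 41 (mod 67).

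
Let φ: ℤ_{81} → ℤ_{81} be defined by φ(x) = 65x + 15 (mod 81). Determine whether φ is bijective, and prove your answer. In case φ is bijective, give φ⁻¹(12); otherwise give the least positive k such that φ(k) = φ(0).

66

If φ(x_1) = φ(x_2), then 65x_1 ≡ 65x_2 (mod 81). Because gcd(65, 81) = 1, we may cancel 65 to get x_1 ≡ x_2 (mod 81).
We now compute 65⁻¹ mod 81 explicitly. Euclid's algorithm: 81 = 1·65 + 16, 65 = 4·16 + 1; back-substituting gives 1 = 5·65 − 4·81, so 65⁻¹ ≡ 5 (mod 81).
For any y ∈ ℤ_{81}, x = 5(y − 15) mod 81 satisfies φ(x) = 65·5(y − 15) + 15 ≡ y (since 65·5 ≡ 1 mod 81). So every y has a preimage.
So φ is bijective.
Since φ is bijective, we compute φ⁻¹(12): solve 65x + 15 ≡ 12 (mod 81), i.e. 65x ≡ 78 (mod 81).
Multiplying by 65⁻¹ = 5 gives x ≡ 5·78 = 390 = 4·81 + 66 ≡ 66 (mod 81).
Check: φ(66) = 65·66 + 15 = 4305 = 53·81 + 12 ≡ 12 (mod 81).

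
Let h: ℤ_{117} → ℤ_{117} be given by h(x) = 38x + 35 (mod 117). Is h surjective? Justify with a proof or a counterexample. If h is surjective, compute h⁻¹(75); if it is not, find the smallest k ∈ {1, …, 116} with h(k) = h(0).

38

Since gcd(38, 117) = 1, 38 is invertible modulo 117. Euclid's algorithm: 117 = 3·38 + 3, 38 = 12·3 + 2, 3 = 1·2 + 1; back-substituting gives 1 = 77·38 − 25·117, so 38⁻¹ ≡ 77 (mod 117).
For any y ∈ ℤ_{117}, x = 77(y − 35) mod 117 satisfies h(x) = 38·77(y − 35) + 35 ≡ y (since 38·77 ≡ 1 mod 117). So every y has a preimage.
Thus h is surjective.
Since h is surjective, we find h⁻¹(75): we need 38x ≡ 75 − 35 ≡ 40 (mod 117). Using 38⁻¹ = 77: x ≡ 77·40 = 3080 = 26·117 + 38, so x = 38.
Check: h(38) = 38·38 + 35 = 1479 = 12·117 + 75 ≡ 75 (mod 117).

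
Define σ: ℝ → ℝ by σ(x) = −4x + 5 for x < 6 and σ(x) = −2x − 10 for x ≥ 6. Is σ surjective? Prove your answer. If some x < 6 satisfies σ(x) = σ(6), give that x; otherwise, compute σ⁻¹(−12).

Both pieces are strictly decreasing (slopes −4 and −2), so each is injective on its own interval.
The left piece maps (−∞, 6) onto (−19, ∞); the right piece maps [6, ∞) onto (−∞, −22].
The union (−19, ∞) ∪ (−∞, −22] omits the interval between −19 and −22; in particular −19 has no preimage. So σ is not surjective.
Because the two images are disjoint, no x < 6 has σ(x) = σ(6), so we compute σ⁻¹(−12): −12 lies in (−19, ∞), so solve −4x + 5 = −12: x = (−12 − 5)/(−4) = 17/4.

17/4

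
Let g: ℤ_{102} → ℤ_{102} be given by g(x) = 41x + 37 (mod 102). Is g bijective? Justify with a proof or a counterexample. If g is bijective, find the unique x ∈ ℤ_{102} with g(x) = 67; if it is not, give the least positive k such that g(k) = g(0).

48

If g(s) = g(t), then 41s ≡ 41t (mod 102). Because gcd(41, 102) = 1, we may cancel 41 to get s ≡ t (mod 102).
We now compute 41⁻¹ mod 102 explicitly. Euclid's algorithm: 102 = 2·41 + 20, 41 = 2·20 + 1; back-substituting gives 1 = 5·41 − 2·102, so 41⁻¹ ≡ 5 (mod 102).
Then y ↦ 5(y − 37) is a two-sided inverse to g, so every y ∈ ℤ_{102} has a preimage.
Thus g is bijective.
Since g is bijective, we compute g⁻¹(67): solve 41x + 37 ≡ 67 (mod 102), i.e. 41x ≡ 30 (mod 102).
Multiplying by 41⁻¹ = 5 gives x ≡ 5·30 = 150 = 1·102 + 48 ≡ 48 (mod 102).
Check: g(48) = 41·48 + 37 = 2005 = 19·102 + 67 ≡ 67 (mod 102).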